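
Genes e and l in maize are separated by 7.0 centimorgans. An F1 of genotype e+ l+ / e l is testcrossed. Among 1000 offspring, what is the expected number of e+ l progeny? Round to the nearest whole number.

35

A map distance of 7.0 centimorgans corresponds to a recombination frequency of 0.070.
The F1 is e+ l+ / e l, so e+ l is a recombinant gamete class with expected frequency r/2 = 0.070/2 = 0.0350.
Expected number = 0.0350 × 1000 = 35.00 ≈ 35.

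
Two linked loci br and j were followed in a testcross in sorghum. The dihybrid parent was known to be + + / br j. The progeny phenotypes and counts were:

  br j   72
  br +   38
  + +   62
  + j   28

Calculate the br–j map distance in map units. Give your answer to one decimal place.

33.0 map units

The recombinant classes are + j and br +: 28 + 38 = 66.
Recombination frequency = 66/200 = 0.3300 ≈ 33.0%, i.e. 33.0 map units.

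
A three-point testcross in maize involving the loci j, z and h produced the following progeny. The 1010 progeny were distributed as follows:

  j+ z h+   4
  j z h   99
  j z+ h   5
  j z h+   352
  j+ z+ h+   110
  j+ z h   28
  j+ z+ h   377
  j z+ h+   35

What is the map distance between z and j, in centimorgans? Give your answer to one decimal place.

7.1 centimorgans

The two most frequent reciprocal classes, j z h+ and j+ z+ h, are the parental types, so the F1 was j z h+ / j+ z+ h.
The two rarest classes, j+ z h+ and j z+ h, are the double crossovers. Comparing them with the parentals, only the j allele has switched, so j is the middle locus and the order is z – j – h.
Crossovers in the z–j interval produce the single-crossover classes j z+ h+ and j+ z h (35 + 28 = 63) plus the double crossovers (9).
RF(z–j) = (63 + 9) / 1010 = 72/1010 = 0.0713 → 7.1 centimorgans.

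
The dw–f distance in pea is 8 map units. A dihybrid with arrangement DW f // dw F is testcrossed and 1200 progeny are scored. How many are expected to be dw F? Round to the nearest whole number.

552

A map distance of 8 map units corresponds to a recombination frequency of 0.080.
The F1 is DW f / dw F, so dw F is a parental gamete class with expected frequency (1 − r)/2 = 0.920/2 = 0.4600.
Expected number = 0.4600 × 1200 = 552.00 ≈ 552.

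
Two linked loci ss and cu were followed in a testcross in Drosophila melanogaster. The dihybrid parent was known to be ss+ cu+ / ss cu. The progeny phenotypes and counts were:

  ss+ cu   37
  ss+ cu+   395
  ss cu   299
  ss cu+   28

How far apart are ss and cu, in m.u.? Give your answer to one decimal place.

The recombinant classes are ss+ cu and ss cu+: 37 + 28 = 65.
Recombination frequency = 65/759 = 0.0856 ≈ 8.6%, i.e. 8.6 m.u.

8.6 m.u.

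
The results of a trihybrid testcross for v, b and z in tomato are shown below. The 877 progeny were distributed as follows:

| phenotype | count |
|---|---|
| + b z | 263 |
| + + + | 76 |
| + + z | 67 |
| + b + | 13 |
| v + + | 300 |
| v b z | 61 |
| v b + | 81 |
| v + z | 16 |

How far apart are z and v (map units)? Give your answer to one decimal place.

18.9 map units

The two most frequent reciprocal classes, + b z and v + +, are the parental types, so the F1 was + b z / v + +.
The two rarest classes, + b + and v + z, are the double crossovers. Comparing them with the parentals, only the z allele has switched, so z is the middle locus and the order is b – z – v.
Crossovers in the z–v interval produce the single-crossover classes v b z and + + + (61 + 76 = 137) plus the double crossovers (29).
RF(z–v) = (137 + 29) / 877 = 166/877 = 0.1893 → 18.9 map units.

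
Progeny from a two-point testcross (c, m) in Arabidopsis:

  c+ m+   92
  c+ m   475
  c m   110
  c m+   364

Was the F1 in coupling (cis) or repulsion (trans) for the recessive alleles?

trans

The two most frequent classes are c+ m (475) and c m+ (364); these are the parental (non-recombinant) types.
So the F1 carried c+ m on one chromosome and c m+ on the other — the recessive alleles are on opposite chromosomes (trans / repulsion).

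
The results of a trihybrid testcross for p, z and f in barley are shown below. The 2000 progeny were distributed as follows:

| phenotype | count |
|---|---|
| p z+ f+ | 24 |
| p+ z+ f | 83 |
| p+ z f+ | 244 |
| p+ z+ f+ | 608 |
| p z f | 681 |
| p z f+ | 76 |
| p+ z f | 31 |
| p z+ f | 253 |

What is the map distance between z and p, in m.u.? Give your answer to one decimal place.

27.6 m.u.

The two most frequent reciprocal classes, p z f and p+ z+ f+, are the parental types, so the F1 was p z f / p+ z+ f+.
The two rarest classes, p+ z f and p z+ f+, are the double crossovers. Comparing them with the parentals, only the p allele has switched, so p is the middle locus and the order is z – p – f.
Crossovers in the z–p interval produce the single-crossover classes p z+ f and p+ z f+ (253 + 244 = 497) plus the double crossovers (55).
RF(z–p) = (497 + 55) / 2000 = 552/2000 = 0.2760 → 27.6 m.u.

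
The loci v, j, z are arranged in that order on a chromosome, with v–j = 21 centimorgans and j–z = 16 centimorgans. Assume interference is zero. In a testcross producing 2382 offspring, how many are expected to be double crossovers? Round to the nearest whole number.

Map distances give recombination frequencies of 0.210 and 0.160 for the two intervals.
With no interference, expected double-crossover frequency = 0.210 × 0.160 = 0.03360.
Expected number = 0.03360 × 2382 = 80.04 ≈ 80.

80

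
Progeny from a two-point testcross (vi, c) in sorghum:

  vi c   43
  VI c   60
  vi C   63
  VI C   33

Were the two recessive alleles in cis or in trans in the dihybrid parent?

trans

The two most frequent classes are VI c (60) and vi C (63); these are the parental (non-recombinant) types.
So the F1 carried VI c on one chromosome and vi C on the other — the recessive alleles are on opposite chromosomes (trans / repulsion).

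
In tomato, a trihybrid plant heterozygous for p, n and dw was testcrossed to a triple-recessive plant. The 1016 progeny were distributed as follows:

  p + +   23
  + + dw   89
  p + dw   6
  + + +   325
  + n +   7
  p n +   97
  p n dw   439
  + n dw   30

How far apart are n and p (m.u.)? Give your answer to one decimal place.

The two most frequent reciprocal classes, + + + and p n dw, are the parental types, so the F1 was + + + / p n dw.
The two rarest classes, + n + and p + dw, are the double crossovers. Comparing them with the parentals, only the n allele has switched, so n is the middle locus and the order is p – n – dw.
Crossovers in the p–n interval produce the single-crossover classes p + + and + n dw (23 + 30 = 53) plus the double crossovers (13).
RF(p–n) = (53 + 13) / 1016 = 66/1016 = 0.0650 → 6.5 m.u.

6.5 m.u.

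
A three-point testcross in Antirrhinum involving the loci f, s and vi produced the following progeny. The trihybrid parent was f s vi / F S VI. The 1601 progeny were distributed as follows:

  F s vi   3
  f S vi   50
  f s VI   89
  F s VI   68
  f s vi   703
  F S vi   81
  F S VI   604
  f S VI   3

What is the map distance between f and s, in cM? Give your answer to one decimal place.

The two rarest classes, F s vi and f S VI, are the double crossovers. Comparing them with the parentals, only the f allele has switched, so f is the middle locus and the order is s – f – vi.
Crossovers in the s–f interval produce the single-crossover classes f S vi and F s VI (50 + 68 = 118) plus the double crossovers (6).
RF(s–f) = (118 + 6) / 1601 = 124/1601 = 0.0775 → 7.7 cM.

7.7 cM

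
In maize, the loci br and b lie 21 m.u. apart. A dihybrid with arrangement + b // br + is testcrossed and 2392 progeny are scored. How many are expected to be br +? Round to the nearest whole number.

A map distance of 21 m.u. corresponds to a recombination frequency of 0.210.
The F1 is + b / br +, so br + is a parental gamete class with expected frequency (1 − r)/2 = 0.790/2 = 0.3950.
Expected number = 0.3950 × 2392 = 944.84 ≈ 945.

945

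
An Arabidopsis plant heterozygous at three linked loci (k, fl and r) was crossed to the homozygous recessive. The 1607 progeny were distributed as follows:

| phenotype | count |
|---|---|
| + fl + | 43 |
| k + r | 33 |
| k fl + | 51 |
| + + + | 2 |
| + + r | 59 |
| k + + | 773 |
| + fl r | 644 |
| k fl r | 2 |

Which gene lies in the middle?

The two most frequent reciprocal classes, + fl r and k + +, are the parental types, so the F1 was + fl r / k + +.
The two rarest classes, k fl r and + + +, are the double crossovers. Comparing them with the parentals, only the k allele has switched, so k is the middle locus and the order is r – k – fl.

k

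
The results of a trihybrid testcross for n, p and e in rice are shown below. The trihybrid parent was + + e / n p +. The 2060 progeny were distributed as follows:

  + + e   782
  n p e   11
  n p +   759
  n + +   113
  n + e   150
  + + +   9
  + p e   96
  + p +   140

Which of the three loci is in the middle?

e

The two rarest classes, + + + and n p e, are the double crossovers. Comparing them with the parentals, only the e allele has switched, so e is the middle locus and the order is p – e – n.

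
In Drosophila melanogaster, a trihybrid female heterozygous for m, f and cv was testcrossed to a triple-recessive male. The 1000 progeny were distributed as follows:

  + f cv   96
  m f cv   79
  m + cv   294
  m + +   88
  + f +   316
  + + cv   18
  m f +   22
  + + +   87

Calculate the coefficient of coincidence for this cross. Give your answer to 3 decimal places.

0.867

The two most frequent reciprocal classes, + f + and m + cv, are the parental types, so the F1 was + f + / m + cv.
The two rarest classes, m f + and + + cv, are the double crossovers. Comparing them with the parentals, only the m allele has switched, so m is the middle locus and the order is f – m – cv.
f–m: (166 + 40)/1000 = 0.2060; m–cv: (184 + 40)/1000 = 0.2240.
Expected DCO frequency = 0.2060 × 0.2240 ≈ 0.04614; observed = 40/1000 ≈ 0.04000.
Coefficient of coincidence = 0.04000/0.04614 ≈ 0.867.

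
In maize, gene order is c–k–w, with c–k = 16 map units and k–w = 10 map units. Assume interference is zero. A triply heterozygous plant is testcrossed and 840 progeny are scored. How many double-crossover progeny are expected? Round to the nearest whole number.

13

Map distances give recombination frequencies of 0.160 and 0.100 for the two intervals.
With no interference, expected double-crossover frequency = 0.160 × 0.100 = 0.01600.
Expected number = 0.01600 × 840 = 13.44 ≈ 13.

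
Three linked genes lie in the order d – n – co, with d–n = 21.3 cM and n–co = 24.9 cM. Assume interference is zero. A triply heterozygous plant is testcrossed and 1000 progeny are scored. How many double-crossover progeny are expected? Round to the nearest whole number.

Map distances give recombination frequencies of 0.213 and 0.249 for the two intervals.
With no interference, expected double-crossover frequency = 0.213 × 0.249 = 0.05304.
Expected number = 0.05304 × 1000 = 53.04 ≈ 53.

53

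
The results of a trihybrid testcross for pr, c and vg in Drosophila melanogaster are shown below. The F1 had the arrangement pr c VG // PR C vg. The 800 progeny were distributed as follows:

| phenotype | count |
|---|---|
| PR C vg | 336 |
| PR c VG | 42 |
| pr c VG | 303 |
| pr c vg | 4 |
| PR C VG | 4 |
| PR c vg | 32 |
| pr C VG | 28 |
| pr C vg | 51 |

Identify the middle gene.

The two rarest classes, pr c vg and PR C VG, are the double crossovers. Comparing them with the parentals, only the vg allele has switched, so vg is the middle locus and the order is c – vg – pr.

vg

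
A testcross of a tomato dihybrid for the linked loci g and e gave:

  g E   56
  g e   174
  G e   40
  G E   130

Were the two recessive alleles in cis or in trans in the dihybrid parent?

The two most frequent classes are G E (130) and g e (174); these are the parental (non-recombinant) types.
So the F1 carried G E on one chromosome and g e on the other — the recessive alleles are on the same chromosome (cis / coupling).

cis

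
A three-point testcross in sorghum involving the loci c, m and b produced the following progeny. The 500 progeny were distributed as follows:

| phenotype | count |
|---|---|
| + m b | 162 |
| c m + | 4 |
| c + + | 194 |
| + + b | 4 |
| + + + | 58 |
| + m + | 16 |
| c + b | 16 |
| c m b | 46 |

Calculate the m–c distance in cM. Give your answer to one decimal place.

22.4 cM

The two most frequent reciprocal classes, c + + and + m b, are the parental types, so the F1 was c + + / + m b.
The two rarest classes, c m + and + + b, are the double crossovers. Comparing them with the parentals, only the m allele has switched, so m is the middle locus and the order is b – m – c.
Crossovers in the m–c interval produce the single-crossover classes + + + and c m b (58 + 46 = 104) plus the double crossovers (8).
RF(m–c) = (104 + 8) / 500 = 112/500 = 0.2240 → 22.4 cM.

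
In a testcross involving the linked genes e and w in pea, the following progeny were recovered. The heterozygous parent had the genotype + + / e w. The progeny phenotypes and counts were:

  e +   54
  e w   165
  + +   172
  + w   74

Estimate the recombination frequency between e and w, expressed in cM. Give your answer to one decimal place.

The recombinant classes are + w and e +: 74 + 54 = 128.
Recombination frequency = 128/465 = 0.2753 ≈ 27.5%, i.e. 27.5 cM.

27.5 cM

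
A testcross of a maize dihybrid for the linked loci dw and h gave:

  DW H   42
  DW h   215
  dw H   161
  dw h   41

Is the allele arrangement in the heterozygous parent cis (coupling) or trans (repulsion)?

trans

The two most frequent classes are DW h (215) and dw H (161); these are the parental (non-recombinant) types.
So the F1 carried DW h on one chromosome and dw H on the other — the recessive alleles are on opposite chromosomes (trans / repulsion).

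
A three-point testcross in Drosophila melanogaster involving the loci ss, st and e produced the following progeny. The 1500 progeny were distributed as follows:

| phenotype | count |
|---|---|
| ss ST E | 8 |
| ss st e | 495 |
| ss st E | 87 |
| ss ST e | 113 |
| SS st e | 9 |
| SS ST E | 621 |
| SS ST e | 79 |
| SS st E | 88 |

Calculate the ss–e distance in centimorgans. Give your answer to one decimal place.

12.2 centimorgans

The two most frequent reciprocal classes, ss st e and SS ST E, are the parental types, so the F1 was ss st e / SS ST E.
The two rarest classes, SS st e and ss ST E, are the double crossovers. Comparing them with the parentals, only the ss allele has switched, so ss is the middle locus and the order is e – ss – st.
Crossovers in the e–ss interval produce the single-crossover classes ss st E and SS ST e (87 + 79 = 166) plus the double crossovers (17).
RF(e–ss) = (166 + 17) / 1500 = 183/1500 = 0.1220 → 12.2 centimorgans.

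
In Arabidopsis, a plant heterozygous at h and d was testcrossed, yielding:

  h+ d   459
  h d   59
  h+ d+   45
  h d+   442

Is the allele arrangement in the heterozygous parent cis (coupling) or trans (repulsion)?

The two most frequent classes are h+ d (459) and h d+ (442); these are the parental (non-recombinant) types.
So the F1 carried h+ d on one chromosome and h d+ on the other — the recessive alleles are on opposite chromosomes (trans / repulsion).

trans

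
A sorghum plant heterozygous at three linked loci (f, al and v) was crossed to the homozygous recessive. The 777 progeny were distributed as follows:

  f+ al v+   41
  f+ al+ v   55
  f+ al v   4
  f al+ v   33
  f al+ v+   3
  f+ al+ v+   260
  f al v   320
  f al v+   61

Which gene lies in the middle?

f

The two most frequent reciprocal classes, f+ al+ v+ and f al v, are the parental types, so the F1 was f+ al+ v+ / f al v.
The two rarest classes, f al+ v+ and f+ al v, are the double crossovers. Comparing them with the parentals, only the f allele has switched, so f is the middle locus and the order is al – f – v.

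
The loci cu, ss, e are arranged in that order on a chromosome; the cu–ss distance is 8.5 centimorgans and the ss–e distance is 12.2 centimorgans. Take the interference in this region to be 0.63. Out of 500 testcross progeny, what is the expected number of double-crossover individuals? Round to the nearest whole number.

Map distances give recombination frequencies of 0.085 and 0.122 for the two intervals.
With interference 0.63 (so coincidence = 0.37), expected double-crossover frequency = 0.085 × 0.122 × 0.37 = 0.00384.
Expected number = 0.00384 × 500 = 1.92 ≈ 2.

2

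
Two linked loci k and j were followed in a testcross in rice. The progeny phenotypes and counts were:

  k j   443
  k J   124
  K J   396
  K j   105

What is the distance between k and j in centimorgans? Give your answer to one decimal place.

21.4 centimorgans

The two most frequent classes, K J (396) and k j (443), are the parental types, so the F1 was K J / k j.
The recombinant classes are K j and k J: 105 + 124 = 229.
Recombination frequency = 229/1068 = 0.2144 ≈ 21.4%, i.e. 21.4 centimorgans.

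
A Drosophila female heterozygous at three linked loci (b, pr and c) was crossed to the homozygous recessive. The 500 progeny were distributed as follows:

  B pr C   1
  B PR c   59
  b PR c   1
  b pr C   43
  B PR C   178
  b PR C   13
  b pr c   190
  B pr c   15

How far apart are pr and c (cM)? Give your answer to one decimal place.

The two most frequent reciprocal classes, B PR C and b pr c, are the parental types, so the F1 was B PR C / b pr c.
The two rarest classes, B pr C and b PR c, are the double crossovers. Comparing them with the parentals, only the pr allele has switched, so pr is the middle locus and the order is b – pr – c.
Crossovers in the pr–c interval produce the single-crossover classes B PR c and b pr C (59 + 43 = 102) plus the double crossovers (2).
RF(pr–c) = (102 + 2) / 500 = 104/500 = 0.2080 → 20.8 cM.

20.8 cM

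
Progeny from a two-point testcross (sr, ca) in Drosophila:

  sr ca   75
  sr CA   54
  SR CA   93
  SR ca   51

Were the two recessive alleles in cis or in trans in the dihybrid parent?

cis

The two most frequent classes are SR CA (93) and sr ca (75); these are the parental (non-recombinant) types.
So the F1 carried SR CA on one chromosome and sr ca on the other — the recessive alleles are on the same chromosome (cis / coupling).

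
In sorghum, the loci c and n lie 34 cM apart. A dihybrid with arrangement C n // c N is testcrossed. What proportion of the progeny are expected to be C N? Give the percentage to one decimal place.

17.0%

A map distance of 34 cM corresponds to a recombination frequency of 0.340.
The F1 is C n / c N, so C N is a recombinant gamete class with expected frequency r/2 = 0.340/2 = 0.1700.
That is 0.1700 = 17.0% of the progeny.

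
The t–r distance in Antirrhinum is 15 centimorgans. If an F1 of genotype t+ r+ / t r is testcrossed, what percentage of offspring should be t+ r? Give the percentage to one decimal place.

A map distance of 15 centimorgans corresponds to a recombination frequency of 0.150.
The F1 is t+ r+ / t r, so t+ r is a recombinant gamete class with expected frequency r/2 = 0.150/2 = 0.0750.
That is 0.0750 = 7.5% of the progeny.

7.5%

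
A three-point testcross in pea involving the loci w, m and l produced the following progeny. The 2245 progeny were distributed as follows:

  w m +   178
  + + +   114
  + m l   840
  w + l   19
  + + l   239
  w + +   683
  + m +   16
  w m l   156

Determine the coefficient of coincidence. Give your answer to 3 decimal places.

The two most frequent reciprocal classes, w + + and + m l, are the parental types, so the F1 was w + + / + m l.
The two rarest classes, w + l and + m +, are the double crossovers. Comparing them with the parentals, only the l allele has switched, so l is the middle locus and the order is w – l – m.
w–l: (270 + 35)/2245 = 0.1359; l–m: (417 + 35)/2245 = 0.2013.
Expected DCO frequency = 0.1359 × 0.2013 ≈ 0.02736; observed = 35/2245 ≈ 0.01559.
Coefficient of coincidence = 0.01559/0.02736 ≈ 0.570.

0.570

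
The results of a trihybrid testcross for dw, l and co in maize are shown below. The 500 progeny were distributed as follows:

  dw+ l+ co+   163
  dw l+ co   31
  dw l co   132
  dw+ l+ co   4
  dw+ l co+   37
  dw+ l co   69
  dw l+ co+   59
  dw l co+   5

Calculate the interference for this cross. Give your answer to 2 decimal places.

The two most frequent reciprocal classes, dw+ l+ co+ and dw l co, are the parental types, so the F1 was dw+ l+ co+ / dw l co.
The two rarest classes, dw+ l+ co and dw l co+, are the double crossovers. Comparing them with the parentals, only the co allele has switched, so co is the middle locus and the order is dw – co – l.
dw–co: (128 + 9)/500 = 0.2740; co–l: (68 + 9)/500 = 0.1540.
Expected DCO frequency = 0.2740 × 0.1540 ≈ 0.04220; observed = 9/500 ≈ 0.01800.
Coefficient of coincidence = 0.01800/0.04220 ≈ 0.43; interference = 1 − 0.43 = 0.57.

0.57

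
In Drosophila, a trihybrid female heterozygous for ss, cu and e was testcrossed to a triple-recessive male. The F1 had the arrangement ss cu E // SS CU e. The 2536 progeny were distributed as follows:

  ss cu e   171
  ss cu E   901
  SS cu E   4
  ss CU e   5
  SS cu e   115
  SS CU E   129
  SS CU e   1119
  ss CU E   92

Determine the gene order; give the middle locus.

ss

The two rarest classes, SS cu E and ss CU e, are the double crossovers. Comparing them with the parentals, only the ss allele has switched, so ss is the middle locus and the order is cu – ss – e.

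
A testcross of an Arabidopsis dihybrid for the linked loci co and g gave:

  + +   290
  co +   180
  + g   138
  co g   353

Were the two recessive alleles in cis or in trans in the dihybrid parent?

The two most frequent classes are + + (290) and co g (353); these are the parental (non-recombinant) types.
So the F1 carried + + on one chromosome and co g on the other — the recessive alleles are on the same chromosome (cis / coupling).

cis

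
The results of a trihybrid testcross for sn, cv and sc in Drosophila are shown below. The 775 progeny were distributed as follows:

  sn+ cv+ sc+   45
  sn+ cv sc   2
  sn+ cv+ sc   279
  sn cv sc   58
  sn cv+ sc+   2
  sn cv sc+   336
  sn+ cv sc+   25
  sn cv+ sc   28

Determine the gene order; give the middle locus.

The two most frequent reciprocal classes, sn+ cv+ sc and sn cv sc+, are the parental types, so the F1 was sn+ cv+ sc / sn cv sc+.
The two rarest classes, sn+ cv sc and sn cv+ sc+, are the double crossovers. Comparing them with the parentals, only the cv allele has switched, so cv is the middle locus and the order is sc – cv – sn.

cv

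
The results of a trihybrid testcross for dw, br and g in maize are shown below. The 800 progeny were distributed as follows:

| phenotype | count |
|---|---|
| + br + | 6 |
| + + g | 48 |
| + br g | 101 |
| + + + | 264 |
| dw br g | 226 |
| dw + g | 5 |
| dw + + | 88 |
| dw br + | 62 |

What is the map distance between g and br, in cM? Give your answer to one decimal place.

15.1 cM

The two most frequent reciprocal classes, dw br g and + + +, are the parental types, so the F1 was dw br g / + + +.
The two rarest classes, dw + g and + br +, are the double crossovers. Comparing them with the parentals, only the br allele has switched, so br is the middle locus and the order is dw – br – g.
Crossovers in the br–g interval produce the single-crossover classes dw br + and + + g (62 + 48 = 110) plus the double crossovers (11).
RF(br–g) = (110 + 11) / 800 = 121/800 = 0.1512 → 15.1 cM.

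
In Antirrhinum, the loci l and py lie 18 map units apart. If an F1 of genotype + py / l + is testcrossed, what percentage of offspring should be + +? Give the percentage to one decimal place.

9.0%

A map distance of 18 map units corresponds to a recombination frequency of 0.180.
The F1 is + py / l +, so + + is a recombinant gamete class with expected frequency r/2 = 0.180/2 = 0.0900.
That is 0.0900 = 9.0% of the progeny.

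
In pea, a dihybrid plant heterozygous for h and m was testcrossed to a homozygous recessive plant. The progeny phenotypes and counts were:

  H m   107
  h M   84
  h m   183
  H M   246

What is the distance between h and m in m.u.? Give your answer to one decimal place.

30.8 m.u.

The two most frequent classes, H M (246) and h m (183), are the parental types, so the F1 was H M / h m.
The recombinant classes are H m and h M: 107 + 84 = 191.
Recombination frequency = 191/620 = 0.3081 ≈ 30.8%, i.e. 30.8 m.u.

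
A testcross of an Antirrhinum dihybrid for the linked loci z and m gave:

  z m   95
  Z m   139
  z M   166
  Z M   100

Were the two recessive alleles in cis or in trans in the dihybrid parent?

trans

The two most frequent classes are Z m (139) and z M (166); these are the parental (non-recombinant) types.
So the F1 carried Z m on one chromosome and z M on the other — the recessive alleles are on opposite chromosomes (trans / repulsion).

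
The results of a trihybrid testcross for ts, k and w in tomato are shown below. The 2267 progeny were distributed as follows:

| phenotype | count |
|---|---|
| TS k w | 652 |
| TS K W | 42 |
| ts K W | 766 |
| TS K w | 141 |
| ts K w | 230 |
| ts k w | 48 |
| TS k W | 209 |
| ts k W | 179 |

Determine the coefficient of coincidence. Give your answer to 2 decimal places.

0.94

The two most frequent reciprocal classes, TS k w and ts K W, are the parental types, so the F1 was TS k w / ts K W.
The two rarest classes, ts k w and TS K W, are the double crossovers. Comparing them with the parentals, only the ts allele has switched, so ts is the middle locus and the order is w – ts – k.
w–ts: (439 + 90)/2267 = 0.2333; ts–k: (320 + 90)/2267 = 0.1809.
Expected DCO frequency = 0.2333 × 0.1809 ≈ 0.04220; observed = 90/2267 ≈ 0.03970.
Coefficient of coincidence = 0.03970/0.04220 ≈ 0.94.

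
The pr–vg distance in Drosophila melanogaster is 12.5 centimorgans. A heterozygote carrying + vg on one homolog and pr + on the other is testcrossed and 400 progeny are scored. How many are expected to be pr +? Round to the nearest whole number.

A map distance of 12.5 centimorgans corresponds to a recombination frequency of 0.125.
The F1 is + vg / pr +, so pr + is a parental gamete class with expected frequency (1 − r)/2 = 0.875/2 = 0.4375.
Expected number = 0.4375 × 400 = 175.00 ≈ 175.

175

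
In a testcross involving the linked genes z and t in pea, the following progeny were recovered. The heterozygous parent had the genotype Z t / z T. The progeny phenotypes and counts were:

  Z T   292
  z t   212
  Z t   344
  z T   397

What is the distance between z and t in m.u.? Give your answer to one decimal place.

40.5 m.u.

The recombinant classes are Z T and z t: 292 + 212 = 504.
Recombination frequency = 504/1245 = 0.4048 ≈ 40.5%, i.e. 40.5 m.u.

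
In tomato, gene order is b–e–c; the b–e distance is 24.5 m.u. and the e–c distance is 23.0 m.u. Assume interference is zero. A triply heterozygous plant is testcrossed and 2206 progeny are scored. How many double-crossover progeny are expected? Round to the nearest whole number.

124

Map distances give recombination frequencies of 0.245 and 0.230 for the two intervals.
With no interference, expected double-crossover frequency = 0.245 × 0.230 = 0.05635.
Expected number = 0.05635 × 2206 = 124.31 ≈ 124.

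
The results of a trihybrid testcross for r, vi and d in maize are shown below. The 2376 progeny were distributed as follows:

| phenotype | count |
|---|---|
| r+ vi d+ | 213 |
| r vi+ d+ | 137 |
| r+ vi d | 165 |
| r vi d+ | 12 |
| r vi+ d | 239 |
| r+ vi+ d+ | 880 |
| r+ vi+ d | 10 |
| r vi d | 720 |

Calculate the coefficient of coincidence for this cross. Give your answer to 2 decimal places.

The two most frequent reciprocal classes, r vi d and r+ vi+ d+, are the parental types, so the F1 was r vi d / r+ vi+ d+.
The two rarest classes, r vi d+ and r+ vi+ d, are the double crossovers. Comparing them with the parentals, only the d allele has switched, so d is the middle locus and the order is vi – d – r.
vi–d: (452 + 22)/2376 = 0.1995; d–r: (302 + 22)/2376 = 0.1364.
Expected DCO frequency = 0.1995 × 0.1364 ≈ 0.02721; observed = 22/2376 ≈ 0.00926.
Coefficient of coincidence = 0.00926/0.02721 ≈ 0.34.

0.34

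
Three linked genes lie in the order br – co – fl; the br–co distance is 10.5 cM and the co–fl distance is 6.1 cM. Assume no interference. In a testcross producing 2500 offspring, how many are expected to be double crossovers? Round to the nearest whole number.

Map distances give recombination frequencies of 0.105 and 0.061 for the two intervals.
With no interference, expected double-crossover frequency = 0.105 × 0.061 = 0.00640.
Expected number = 0.00640 × 2500 = 16.01 ≈ 16.

16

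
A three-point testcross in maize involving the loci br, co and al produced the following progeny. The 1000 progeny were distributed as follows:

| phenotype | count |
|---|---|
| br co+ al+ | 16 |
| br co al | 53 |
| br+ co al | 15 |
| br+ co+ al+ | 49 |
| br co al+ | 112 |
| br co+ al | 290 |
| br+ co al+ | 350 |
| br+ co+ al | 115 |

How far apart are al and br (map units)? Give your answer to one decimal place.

25.8 map units

The two most frequent reciprocal classes, br co+ al and br+ co al+, are the parental types, so the F1 was br co+ al / br+ co al+.
The two rarest classes, br co+ al+ and br+ co al, are the double crossovers. Comparing them with the parentals, only the al allele has switched, so al is the middle locus and the order is co – al – br.
Crossovers in the al–br interval produce the single-crossover classes br+ co+ al and br co al+ (115 + 112 = 227) plus the double crossovers (31).
RF(al–br) = (227 + 31) / 1000 = 258/1000 = 0.2580 → 25.8 map units.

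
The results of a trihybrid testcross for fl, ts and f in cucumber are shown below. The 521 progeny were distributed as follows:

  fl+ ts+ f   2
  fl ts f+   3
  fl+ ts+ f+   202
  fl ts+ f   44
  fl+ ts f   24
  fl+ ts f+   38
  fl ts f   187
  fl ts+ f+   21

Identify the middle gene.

The two most frequent reciprocal classes, fl ts f and fl+ ts+ f+, are the parental types, so the F1 was fl ts f / fl+ ts+ f+.
The two rarest classes, fl ts f+ and fl+ ts+ f, are the double crossovers. Comparing them with the parentals, only the f allele has switched, so f is the middle locus and the order is fl – f – ts.

f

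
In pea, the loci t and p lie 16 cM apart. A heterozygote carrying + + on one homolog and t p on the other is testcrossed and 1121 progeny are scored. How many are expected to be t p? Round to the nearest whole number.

A map distance of 16 cM corresponds to a recombination frequency of 0.160.
The F1 is + + / t p, so t p is a parental gamete class with expected frequency (1 − r)/2 = 0.840/2 = 0.4200.
Expected number = 0.4200 × 1121 = 470.82 ≈ 471.

471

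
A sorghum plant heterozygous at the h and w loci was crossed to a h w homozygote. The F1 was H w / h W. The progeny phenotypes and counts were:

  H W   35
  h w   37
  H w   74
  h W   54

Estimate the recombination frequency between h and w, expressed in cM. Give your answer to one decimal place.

36.0 cM

The recombinant classes are H W and h w: 35 + 37 = 72.
Recombination frequency = 72/200 = 0.3600 ≈ 36.0%, i.e. 36.0 cM.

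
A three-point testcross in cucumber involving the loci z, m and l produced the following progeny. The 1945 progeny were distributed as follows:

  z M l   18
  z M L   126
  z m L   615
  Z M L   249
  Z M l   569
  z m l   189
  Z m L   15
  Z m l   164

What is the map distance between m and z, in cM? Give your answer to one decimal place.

The two most frequent reciprocal classes, z m L and Z M l, are the parental types, so the F1 was z m L / Z M l.
The two rarest classes, Z m L and z M l, are the double crossovers. Comparing them with the parentals, only the z allele has switched, so z is the middle locus and the order is m – z – l.
Crossovers in the m–z interval produce the single-crossover classes z M L and Z m l (126 + 164 = 290) plus the double crossovers (33).
RF(m–z) = (290 + 33) / 1945 = 323/1945 = 0.1661 → 16.6 cM.

16.6 cM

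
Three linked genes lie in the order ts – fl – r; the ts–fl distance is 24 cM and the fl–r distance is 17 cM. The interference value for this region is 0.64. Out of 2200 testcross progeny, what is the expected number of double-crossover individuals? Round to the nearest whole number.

Map distances give recombination frequencies of 0.240 and 0.170 for the two intervals.
With interference 0.64 (so coincidence = 0.36), expected double-crossover frequency = 0.240 × 0.170 × 0.36 = 0.01469.
Expected number = 0.01469 × 2200 = 32.31 ≈ 32.

32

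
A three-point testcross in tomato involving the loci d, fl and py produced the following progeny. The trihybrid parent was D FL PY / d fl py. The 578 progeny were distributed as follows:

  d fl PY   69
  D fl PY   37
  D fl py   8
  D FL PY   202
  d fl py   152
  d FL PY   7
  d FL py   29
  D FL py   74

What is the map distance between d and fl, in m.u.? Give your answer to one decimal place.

The two rarest classes, d FL PY and D fl py, are the double crossovers. Comparing them with the parentals, only the d allele has switched, so d is the middle locus and the order is py – d – fl.
Crossovers in the d–fl interval produce the single-crossover classes D fl PY and d FL py (37 + 29 = 66) plus the double crossovers (15).
RF(d–fl) = (66 + 15) / 578 = 81/578 = 0.1401 → 14.0 m.u.

14.0 m.u.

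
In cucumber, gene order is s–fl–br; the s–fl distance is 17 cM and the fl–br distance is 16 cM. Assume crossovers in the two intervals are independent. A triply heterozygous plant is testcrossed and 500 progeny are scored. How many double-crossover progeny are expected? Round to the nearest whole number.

Map distances give recombination frequencies of 0.170 and 0.160 for the two intervals.
With no interference, expected double-crossover frequency = 0.170 × 0.160 = 0.02720.
Expected number = 0.02720 × 500 = 13.60 ≈ 14.

14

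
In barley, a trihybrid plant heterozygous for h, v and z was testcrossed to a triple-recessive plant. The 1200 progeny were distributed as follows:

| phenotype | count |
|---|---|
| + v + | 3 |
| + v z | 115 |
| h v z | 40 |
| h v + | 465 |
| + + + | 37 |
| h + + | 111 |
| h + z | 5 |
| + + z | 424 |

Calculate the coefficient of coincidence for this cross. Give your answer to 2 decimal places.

0.48

The two most frequent reciprocal classes, + + z and h v +, are the parental types, so the F1 was + + z / h v +.
The two rarest classes, h + z and + v +, are the double crossovers. Comparing them with the parentals, only the h allele has switched, so h is the middle locus and the order is v – h – z.
v–h: (226 + 8)/1200 = 0.1950; h–z: (77 + 8)/1200 = 0.0708.
Expected DCO frequency = 0.1950 × 0.0708 ≈ 0.01381; observed = 8/1200 ≈ 0.00667.
Coefficient of coincidence = 0.00667/0.01381 ≈ 0.48.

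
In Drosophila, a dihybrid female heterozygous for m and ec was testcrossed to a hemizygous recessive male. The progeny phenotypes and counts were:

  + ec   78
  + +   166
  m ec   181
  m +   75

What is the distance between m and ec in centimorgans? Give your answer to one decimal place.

The two most frequent classes, + + (166) and m ec (181), are the parental types, so the F1 was + + / m ec.
The recombinant classes are + ec and m +: 78 + 75 = 153.
Recombination frequency = 153/500 = 0.3060 ≈ 30.6%, i.e. 30.6 centimorgans.

30.6 centimorgans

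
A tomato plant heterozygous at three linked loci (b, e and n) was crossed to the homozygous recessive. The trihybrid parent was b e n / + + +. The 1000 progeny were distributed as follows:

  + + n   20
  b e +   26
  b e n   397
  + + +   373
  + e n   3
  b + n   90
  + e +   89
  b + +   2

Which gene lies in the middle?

The two rarest classes, + e n and b + +, are the double crossovers. Comparing them with the parentals, only the b allele has switched, so b is the middle locus and the order is e – b – n.

b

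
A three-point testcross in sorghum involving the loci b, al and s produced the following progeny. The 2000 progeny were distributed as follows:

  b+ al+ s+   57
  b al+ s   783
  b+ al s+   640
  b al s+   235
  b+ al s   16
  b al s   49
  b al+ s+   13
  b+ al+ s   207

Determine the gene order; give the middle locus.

s

The two most frequent reciprocal classes, b+ al s+ and b al+ s, are the parental types, so the F1 was b+ al s+ / b al+ s.
The two rarest classes, b+ al s and b al+ s+, are the double crossovers. Comparing them with the parentals, only the s allele has switched, so s is the middle locus and the order is b – s – al.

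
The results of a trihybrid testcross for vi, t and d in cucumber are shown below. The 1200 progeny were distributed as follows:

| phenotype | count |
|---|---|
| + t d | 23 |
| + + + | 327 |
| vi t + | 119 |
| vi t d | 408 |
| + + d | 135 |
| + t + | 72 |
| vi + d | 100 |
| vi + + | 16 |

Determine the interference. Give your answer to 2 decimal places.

0.24

The two most frequent reciprocal classes, vi t d and + + +, are the parental types, so the F1 was vi t d / + + +.
The two rarest classes, + t d and vi + +, are the double crossovers. Comparing them with the parentals, only the vi allele has switched, so vi is the middle locus and the order is d – vi – t.
d–vi: (254 + 39)/1200 = 0.2442; vi–t: (172 + 39)/1200 = 0.1758.
Expected DCO frequency = 0.2442 × 0.1758 ≈ 0.04293; observed = 39/1200 ≈ 0.03250.
Coefficient of coincidence = 0.03250/0.04293 ≈ 0.76; interference = 1 − 0.76 = 0.24.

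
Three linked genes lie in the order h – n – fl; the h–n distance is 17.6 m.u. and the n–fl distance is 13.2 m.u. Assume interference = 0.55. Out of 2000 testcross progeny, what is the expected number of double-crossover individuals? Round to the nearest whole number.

Map distances give recombination frequencies of 0.176 and 0.132 for the two intervals.
With interference 0.55 (so coincidence = 0.45), expected double-crossover frequency = 0.176 × 0.132 × 0.45 = 0.01045.
Expected number = 0.01045 × 2000 = 20.91 ≈ 21.

21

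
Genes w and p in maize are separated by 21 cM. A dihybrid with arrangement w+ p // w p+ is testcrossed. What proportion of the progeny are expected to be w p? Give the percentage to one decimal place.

10.5%

A map distance of 21 cM corresponds to a recombination frequency of 0.210.
The F1 is w+ p / w p+, so w p is a recombinant gamete class with expected frequency r/2 = 0.210/2 = 0.1050.
That is 0.1050 = 10.5% of the progeny.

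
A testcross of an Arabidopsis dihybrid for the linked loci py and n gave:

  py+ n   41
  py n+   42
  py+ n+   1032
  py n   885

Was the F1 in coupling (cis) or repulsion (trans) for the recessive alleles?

The two most frequent classes are py+ n+ (1032) and py n (885); these are the parental (non-recombinant) types.
So the F1 carried py+ n+ on one chromosome and py n on the other — the recessive alleles are on the same chromosome (cis / coupling).

cis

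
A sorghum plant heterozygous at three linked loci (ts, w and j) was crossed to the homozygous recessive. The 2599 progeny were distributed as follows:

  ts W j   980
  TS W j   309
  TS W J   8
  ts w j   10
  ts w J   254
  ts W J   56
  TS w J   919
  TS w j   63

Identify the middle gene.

w

The two most frequent reciprocal classes, ts W j and TS w J, are the parental types, so the F1 was ts W j / TS w J.
The two rarest classes, ts w j and TS W J, are the double crossovers. Comparing them with the parentals, only the w allele has switched, so w is the middle locus and the order is ts – w – j.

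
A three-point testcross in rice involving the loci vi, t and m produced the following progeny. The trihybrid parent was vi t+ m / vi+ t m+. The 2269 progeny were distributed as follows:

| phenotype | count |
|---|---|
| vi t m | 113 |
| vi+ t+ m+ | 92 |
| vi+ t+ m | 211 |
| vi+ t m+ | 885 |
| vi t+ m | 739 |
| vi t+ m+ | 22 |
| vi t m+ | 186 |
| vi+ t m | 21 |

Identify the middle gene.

The two rarest classes, vi t+ m+ and vi+ t m, are the double crossovers. Comparing them with the parentals, only the m allele has switched, so m is the middle locus and the order is t – m – vi.

m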